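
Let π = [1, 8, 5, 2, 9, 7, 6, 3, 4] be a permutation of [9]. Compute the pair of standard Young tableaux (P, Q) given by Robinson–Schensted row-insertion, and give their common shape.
P = [1, 2, 3, 4] / [5, 6] / [7, 9] / [8];  Q = [1, 2, 5, 9] / [3, 6] / [4, 7] / [8];  common shape = (4, 2, 2, 1)

Row-insert the values π_1, π_2, … into P one at a time, bumping the leftmost entry strictly greater than the inserted value down to the next row. The recording tableau Q records, in position (i, j), the step at which that cell was added to P.
  Insert 1 (step 1): P = [1];  Q = [1]
  Insert 8 (step 2): P = [1, 8];  Q = [1, 2]
  Insert 5 (step 3): P = [1, 5] / [8];  Q = [1, 2] / [3]
  Insert 2 (step 4): P = [1, 2] / [5] / [8];  Q = [1, 2] / [3] / [4]
  Insert 9 (step 5): P = [1, 2, 9] / [5] / [8];  Q = [1, 2, 5] / [3] / [4]
  Insert 7 (step 6): P = [1, 2, 7] / [5, 9] / [8];  Q = [1, 2, 5] / [3, 6] / [4]
  Insert 6 (step 7): P = [1, 2, 6] / [5, 7] / [8, 9];  Q = [1, 2, 5] / [3, 6] / [4, 7]
  Insert 3 (step 8): P = [1, 2, 3] / [5, 6] / [7, 9] / [8];  Q = [1, 2, 5] / [3, 6] / [4, 7] / [8]
  Insert 4 (step 9): P = [1, 2, 3, 4] / [5, 6] / [7, 9] / [8];  Q = [1, 2, 5, 9] / [3, 6] / [4, 7] / [8]
Final shape: (4, 2, 2, 1).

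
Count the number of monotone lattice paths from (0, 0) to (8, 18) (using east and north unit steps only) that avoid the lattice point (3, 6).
Number of paths = 1042483

Total paths from (0, 0) to (8, 18): C(26, 8) = 1562275. Paths through (3, 6): (paths (0, 0) → (3, 6)) × (paths (3, 6) → (8, 18)) = C(9, 3) · C(17, 5) = 84 · 6188 = 519792. Avoidance count = 1562275 − 519792 = 1042483.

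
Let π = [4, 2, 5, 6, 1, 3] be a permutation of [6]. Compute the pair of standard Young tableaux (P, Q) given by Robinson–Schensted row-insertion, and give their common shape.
P = [1, 3, 6] / [2, 5] / [4];  Q = [1, 3, 4] / [2, 6] / [5];  common shape = (3, 2, 1)

Row-insert the values π_1, π_2, … into P one at a time, bumping the leftmost entry strictly greater than the inserted value down to the next row. The recording tableau Q records, in position (i, j), the step at which that cell was added to P.
  Insert 4 (step 1): P = [4];  Q = [1]
  Insert 2 (step 2): P = [2] / [4];  Q = [1] / [2]
  Insert 5 (step 3): P = [2, 5] / [4];  Q = [1, 3] / [2]
  Insert 6 (step 4): P = [2, 5, 6] / [4];  Q = [1, 3, 4] / [2]
  Insert 1 (step 5): P = [1, 5, 6] / [2] / [4];  Q = [1, 3, 4] / [2] / [5]
  Insert 3 (step 6): P = [1, 3, 6] / [2, 5] / [4];  Q = [1, 3, 4] / [2, 6] / [5]
Final shape: (3, 2, 1).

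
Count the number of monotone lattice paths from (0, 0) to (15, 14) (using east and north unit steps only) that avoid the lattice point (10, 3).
Number of paths = 76309512

Total paths from (0, 0) to (15, 14): C(29, 15) = 77558760. Paths through (10, 3): (paths (0, 0) → (10, 3)) × (paths (10, 3) → (15, 14)) = C(13, 10) · C(16, 5) = 286 · 4368 = 1249248. Avoidance count = 77558760 − 1249248 = 76309512.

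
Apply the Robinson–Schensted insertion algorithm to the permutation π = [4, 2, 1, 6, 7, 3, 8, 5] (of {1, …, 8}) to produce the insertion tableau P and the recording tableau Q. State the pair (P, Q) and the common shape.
P = [1, 3, 5, 8] / [2, 6, 7] / [4];  Q = [1, 4, 5, 7] / [2, 6, 8] / [3];  common shape = (4, 3, 1)

Row-insert the values π_1, π_2, … into P one at a time, bumping the leftmost entry strictly greater than the inserted value down to the next row. The recording tableau Q records, in position (i, j), the step at which that cell was added to P.
  Insert 4 (step 1): P = [4];  Q = [1]
  Insert 2 (step 2): P = [2] / [4];  Q = [1] / [2]
  Insert 1 (step 3): P = [1] / [2] / [4];  Q = [1] / [2] / [3]
  Insert 6 (step 4): P = [1, 6] / [2] / [4];  Q = [1, 4] / [2] / [3]
  Insert 7 (step 5): P = [1, 6, 7] / [2] / [4];  Q = [1, 4, 5] / [2] / [3]
  Insert 3 (step 6): P = [1, 3, 7] / [2, 6] / [4];  Q = [1, 4, 5] / [2, 6] / [3]
  Insert 8 (step 7): P = [1, 3, 7, 8] / [2, 6] / [4];  Q = [1, 4, 5, 7] / [2, 6] / [3]
  Insert 5 (step 8): P = [1, 3, 5, 8] / [2, 6, 7] / [4];  Q = [1, 4, 5, 7] / [2, 6, 8] / [3]
Final shape: (4, 3, 1).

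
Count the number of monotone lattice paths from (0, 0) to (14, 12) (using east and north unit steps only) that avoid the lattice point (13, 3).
Number of paths = 9652100

Total paths from (0, 0) to (14, 12): C(26, 14) = 9657700. Paths through (13, 3): (paths (0, 0) → (13, 3)) × (paths (13, 3) → (14, 12)) = C(16, 13) · C(10, 1) = 560 · 10 = 5600. Avoidance count = 9657700 − 5600 = 9652100.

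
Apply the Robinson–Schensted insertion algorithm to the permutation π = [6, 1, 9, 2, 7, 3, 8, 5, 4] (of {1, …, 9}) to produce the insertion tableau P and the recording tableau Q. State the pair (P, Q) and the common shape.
P = [1, 2, 3, 4] / [5, 7, 8] / [6] / [9];  Q = [1, 3, 5, 7] / [2, 4, 8] / [6] / [9];  common shape = (4, 3, 1, 1)

Row-insert the values π_1, π_2, … into P one at a time, bumping the leftmost entry strictly greater than the inserted value down to the next row. The recording tableau Q records, in position (i, j), the step at which that cell was added to P.
  Insert 6 (step 1): P = [6];  Q = [1]
  Insert 1 (step 2): P = [1] / [6];  Q = [1] / [2]
  Insert 9 (step 3): P = [1, 9] / [6];  Q = [1, 3] / [2]
  Insert 2 (step 4): P = [1, 2] / [6, 9];  Q = [1, 3] / [2, 4]
  Insert 7 (step 5): P = [1, 2, 7] / [6, 9];  Q = [1, 3, 5] / [2, 4]
  Insert 3 (step 6): P = [1, 2, 3] / [6, 7] / [9];  Q = [1, 3, 5] / [2, 4] / [6]
  Insert 8 (step 7): P = [1, 2, 3, 8] / [6, 7] / [9];  Q = [1, 3, 5, 7] / [2, 4] / [6]
  Insert 5 (step 8): P = [1, 2, 3, 5] / [6, 7, 8] / [9];  Q = [1, 3, 5, 7] / [2, 4, 8] / [6]
  Insert 4 (step 9): P = [1, 2, 3, 4] / [5, 7, 8] / [6] / [9];  Q = [1, 3, 5, 7] / [2, 4, 8] / [6] / [9]
Final shape: (4, 3, 1, 1).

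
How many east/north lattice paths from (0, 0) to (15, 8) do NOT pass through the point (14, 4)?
Number of paths = 475014

Total paths from (0, 0) to (15, 8): C(23, 15) = 490314. Paths through (14, 4): (paths (0, 0) → (14, 4)) × (paths (14, 4) → (15, 8)) = C(18, 14) · C(5, 1) = 3060 · 5 = 15300. Avoidance count = 490314 − 15300 = 475014.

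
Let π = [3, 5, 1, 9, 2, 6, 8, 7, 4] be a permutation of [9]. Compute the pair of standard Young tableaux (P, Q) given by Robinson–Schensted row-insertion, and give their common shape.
P = [1, 2, 4, 7] / [3, 5, 6] / [8] / [9];  Q = [1, 2, 4, 7] / [3, 5, 6] / [8] / [9];  common shape = (4, 3, 1, 1)

Row-insert the values π_1, π_2, … into P one at a time, bumping the leftmost entry strictly greater than the inserted value down to the next row. The recording tableau Q records, in position (i, j), the step at which that cell was added to P.
  Insert 3 (step 1): P = [3];  Q = [1]
  Insert 5 (step 2): P = [3, 5];  Q = [1, 2]
  Insert 1 (step 3): P = [1, 5] / [3];  Q = [1, 2] / [3]
  Insert 9 (step 4): P = [1, 5, 9] / [3];  Q = [1, 2, 4] / [3]
  Insert 2 (step 5): P = [1, 2, 9] / [3, 5];  Q = [1, 2, 4] / [3, 5]
  Insert 6 (step 6): P = [1, 2, 6] / [3, 5, 9];  Q = [1, 2, 4] / [3, 5, 6]
  Insert 8 (step 7): P = [1, 2, 6, 8] / [3, 5, 9];  Q = [1, 2, 4, 7] / [3, 5, 6]
  Insert 7 (step 8): P = [1, 2, 6, 7] / [3, 5, 8] / [9];  Q = [1, 2, 4, 7] / [3, 5, 6] / [8]
  Insert 4 (step 9): P = [1, 2, 4, 7] / [3, 5, 6] / [8] / [9];  Q = [1, 2, 4, 7] / [3, 5, 6] / [8] / [9]
Final shape: (4, 3, 1, 1).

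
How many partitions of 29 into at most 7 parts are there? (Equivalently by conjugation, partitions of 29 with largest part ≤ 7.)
p(29, parts ≤ 7) = 1579

Use the recurrence p(n, m) = p(n, m−1) + p(n−m, m): either the largest part is < m (count p(n, m−1)) or the largest part is exactly m (remove one copy of m, count p(n−m, m)). With p(0, ·) = 1 this gives p(29, parts ≤ 7) = 1579. (By conjugating Young diagrams, this also counts partitions of 29 into at most 7 parts.)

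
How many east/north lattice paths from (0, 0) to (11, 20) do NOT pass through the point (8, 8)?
Number of paths = 78816465

Total paths from (0, 0) to (11, 20): C(31, 11) = 84672315. Paths through (8, 8): (paths (0, 0) → (8, 8)) × (paths (8, 8) → (11, 20)) = C(16, 8) · C(15, 3) = 12870 · 455 = 5855850. Avoidance count = 84672315 − 5855850 = 78816465.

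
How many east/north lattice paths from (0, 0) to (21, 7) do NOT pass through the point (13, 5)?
Number of paths = 798480

Total paths from (0, 0) to (21, 7): C(28, 21) = 1184040. Paths through (13, 5): (paths (0, 0) → (13, 5)) × (paths (13, 5) → (21, 7)) = C(18, 13) · C(10, 8) = 8568 · 45 = 385560. Avoidance count = 1184040 − 385560 = 798480.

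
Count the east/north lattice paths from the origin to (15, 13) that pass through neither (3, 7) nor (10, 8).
Number of paths = 24429384

Inclusion–exclusion. Total paths: C(28, 15) = 37442160. Through P₁: C(10, 3)·C(18, 12) = 2227680. Through P₂: C(18, 10)·C(10, 5) = 11027016. Since P₁ is strictly southwest of P₂, a monotone path through both must visit P₁ then P₂; paths through both = C(10, 3)·C(8, 7)·C(10, 5) = 241920. Avoid both = 37442160 − 2227680 − 11027016 + 241920 = 24429384.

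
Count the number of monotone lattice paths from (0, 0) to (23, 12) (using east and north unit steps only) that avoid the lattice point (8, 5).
Number of paths = 614961672

Total paths from (0, 0) to (23, 12): C(35, 23) = 834451800. Paths through (8, 5): (paths (0, 0) → (8, 5)) × (paths (8, 5) → (23, 12)) = C(13, 8) · C(22, 15) = 1287 · 170544 = 219490128. Avoidance count = 834451800 − 219490128 = 614961672.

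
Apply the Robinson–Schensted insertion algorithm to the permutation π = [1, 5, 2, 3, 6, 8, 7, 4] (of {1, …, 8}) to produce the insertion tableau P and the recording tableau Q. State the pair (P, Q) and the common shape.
P = [1, 2, 3, 4, 7] / [5, 6] / [8];  Q = [1, 2, 4, 5, 6] / [3, 7] / [8];  common shape = (5, 2, 1)

Row-insert the values π_1, π_2, … into P one at a time, bumping the leftmost entry strictly greater than the inserted value down to the next row. The recording tableau Q records, in position (i, j), the step at which that cell was added to P.
  Insert 1 (step 1): P = [1];  Q = [1]
  Insert 5 (step 2): P = [1, 5];  Q = [1, 2]
  Insert 2 (step 3): P = [1, 2] / [5];  Q = [1, 2] / [3]
  Insert 3 (step 4): P = [1, 2, 3] / [5];  Q = [1, 2, 4] / [3]
  Insert 6 (step 5): P = [1, 2, 3, 6] / [5];  Q = [1, 2, 4, 5] / [3]
  Insert 8 (step 6): P = [1, 2, 3, 6, 8] / [5];  Q = [1, 2, 4, 5, 6] / [3]
  Insert 7 (step 7): P = [1, 2, 3, 6, 7] / [5, 8];  Q = [1, 2, 4, 5, 6] / [3, 7]
  Insert 4 (step 8): P = [1, 2, 3, 4, 7] / [5, 6] / [8];  Q = [1, 2, 4, 5, 6] / [3, 7] / [8]
Final shape: (5, 2, 1).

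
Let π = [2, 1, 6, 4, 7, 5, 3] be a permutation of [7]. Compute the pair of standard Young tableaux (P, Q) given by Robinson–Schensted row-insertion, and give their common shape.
P = [1, 3, 5] / [2, 4, 7] / [6];  Q = [1, 3, 5] / [2, 4, 6] / [7];  common shape = (3, 3, 1)

Row-insert the values π_1, π_2, … into P one at a time, bumping the leftmost entry strictly greater than the inserted value down to the next row. The recording tableau Q records, in position (i, j), the step at which that cell was added to P.
  Insert 2 (step 1): P = [2];  Q = [1]
  Insert 1 (step 2): P = [1] / [2];  Q = [1] / [2]
  Insert 6 (step 3): P = [1, 6] / [2];  Q = [1, 3] / [2]
  Insert 4 (step 4): P = [1, 4] / [2, 6];  Q = [1, 3] / [2, 4]
  Insert 7 (step 5): P = [1, 4, 7] / [2, 6];  Q = [1, 3, 5] / [2, 4]
  Insert 5 (step 6): P = [1, 4, 5] / [2, 6, 7];  Q = [1, 3, 5] / [2, 4, 6]
  Insert 3 (step 7): P = [1, 3, 5] / [2, 4, 7] / [6];  Q = [1, 3, 5] / [2, 4, 6] / [7]
Final shape: (3, 3, 1).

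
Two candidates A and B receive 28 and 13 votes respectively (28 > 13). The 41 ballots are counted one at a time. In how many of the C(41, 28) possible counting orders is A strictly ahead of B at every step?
Strict-lead orderings = 6446369400

Total orderings of the 41 votes with 28 for A: C(41, 28) = 17620076360. By the Bertrand ballot formula (Cycle Lemma / reflection principle), the number of orderings in which A is strictly ahead of B throughout is (p − q)/(p + q) · C(p + q, p) = (28 − 13)/(28 + 13) · 17620076360 = 6446369400.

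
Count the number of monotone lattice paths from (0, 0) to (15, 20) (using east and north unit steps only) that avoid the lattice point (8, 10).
Number of paths = 2396937576

Total paths from (0, 0) to (15, 20): C(35, 15) = 3247943160. Paths through (8, 10): (paths (0, 0) → (8, 10)) × (paths (8, 10) → (15, 20)) = C(18, 8) · C(17, 7) = 43758 · 19448 = 851005584. Avoidance count = 3247943160 − 851005584 = 2396937576.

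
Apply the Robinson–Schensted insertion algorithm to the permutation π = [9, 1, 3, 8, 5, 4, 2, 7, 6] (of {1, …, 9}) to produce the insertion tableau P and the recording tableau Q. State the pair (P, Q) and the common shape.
P = [1, 2, 4, 6] / [3, 7] / [5] / [8] / [9];  Q = [1, 3, 4, 8] / [2, 9] / [5] / [6] / [7];  common shape = (4, 2, 1, 1, 1)

Row-insert the values π_1, π_2, … into P one at a time, bumping the leftmost entry strictly greater than the inserted value down to the next row. The recording tableau Q records, in position (i, j), the step at which that cell was added to P.
  Insert 9 (step 1): P = [9];  Q = [1]
  Insert 1 (step 2): P = [1] / [9];  Q = [1] / [2]
  Insert 3 (step 3): P = [1, 3] / [9];  Q = [1, 3] / [2]
  Insert 8 (step 4): P = [1, 3, 8] / [9];  Q = [1, 3, 4] / [2]
  Insert 5 (step 5): P = [1, 3, 5] / [8] / [9];  Q = [1, 3, 4] / [2] / [5]
  Insert 4 (step 6): P = [1, 3, 4] / [5] / [8] / [9];  Q = [1, 3, 4] / [2] / [5] / [6]
  Insert 2 (step 7): P = [1, 2, 4] / [3] / [5] / [8] / [9];  Q = [1, 3, 4] / [2] / [5] / [6] / [7]
  Insert 7 (step 8): P = [1, 2, 4, 7] / [3] / [5] / [8] / [9];  Q = [1, 3, 4, 8] / [2] / [5] / [6] / [7]
  Insert 6 (step 9): P = [1, 2, 4, 6] / [3, 7] / [5] / [8] / [9];  Q = [1, 3, 4, 8] / [2, 9] / [5] / [6] / [7]
Final shape: (4, 2, 1, 1, 1).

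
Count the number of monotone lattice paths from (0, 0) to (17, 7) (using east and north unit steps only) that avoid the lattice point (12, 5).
Number of paths = 216156

Total paths from (0, 0) to (17, 7): C(24, 17) = 346104. Paths through (12, 5): (paths (0, 0) → (12, 5)) × (paths (12, 5) → (17, 7)) = C(17, 12) · C(7, 5) = 6188 · 21 = 129948. Avoidance count = 346104 − 129948 = 216156.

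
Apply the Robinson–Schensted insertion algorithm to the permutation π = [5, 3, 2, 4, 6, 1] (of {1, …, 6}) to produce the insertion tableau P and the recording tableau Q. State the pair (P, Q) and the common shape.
P = [1, 4, 6] / [2] / [3] / [5];  Q = [1, 4, 5] / [2] / [3] / [6];  common shape = (3, 1, 1, 1)

Row-insert the values π_1, π_2, … into P one at a time, bumping the leftmost entry strictly greater than the inserted value down to the next row. The recording tableau Q records, in position (i, j), the step at which that cell was added to P.
  Insert 5 (step 1): P = [5];  Q = [1]
  Insert 3 (step 2): P = [3] / [5];  Q = [1] / [2]
  Insert 2 (step 3): P = [2] / [3] / [5];  Q = [1] / [2] / [3]
  Insert 4 (step 4): P = [2, 4] / [3] / [5];  Q = [1, 4] / [2] / [3]
  Insert 6 (step 5): P = [2, 4, 6] / [3] / [5];  Q = [1, 4, 5] / [2] / [3]
  Insert 1 (step 6): P = [1, 4, 6] / [2] / [3] / [5];  Q = [1, 4, 5] / [2] / [3] / [6]
Final shape: (3, 1, 1, 1).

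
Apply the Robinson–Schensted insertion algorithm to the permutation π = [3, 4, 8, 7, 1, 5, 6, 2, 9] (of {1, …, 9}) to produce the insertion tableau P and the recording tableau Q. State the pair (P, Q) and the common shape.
P = [1, 2, 5, 6, 9] / [3, 4] / [7] / [8];  Q = [1, 2, 3, 7, 9] / [4, 6] / [5] / [8];  common shape = (5, 2, 1, 1)

Row-insert the values π_1, π_2, … into P one at a time, bumping the leftmost entry strictly greater than the inserted value down to the next row. The recording tableau Q records, in position (i, j), the step at which that cell was added to P.
  Insert 3 (step 1): P = [3];  Q = [1]
  Insert 4 (step 2): P = [3, 4];  Q = [1, 2]
  Insert 8 (step 3): P = [3, 4, 8];  Q = [1, 2, 3]
  Insert 7 (step 4): P = [3, 4, 7] / [8];  Q = [1, 2, 3] / [4]
  Insert 1 (step 5): P = [1, 4, 7] / [3] / [8];  Q = [1, 2, 3] / [4] / [5]
  Insert 5 (step 6): P = [1, 4, 5] / [3, 7] / [8];  Q = [1, 2, 3] / [4, 6] / [5]
  Insert 6 (step 7): P = [1, 4, 5, 6] / [3, 7] / [8];  Q = [1, 2, 3, 7] / [4, 6] / [5]
  Insert 2 (step 8): P = [1, 2, 5, 6] / [3, 4] / [7] / [8];  Q = [1, 2, 3, 7] / [4, 6] / [5] / [8]
  Insert 9 (step 9): P = [1, 2, 5, 6, 9] / [3, 4] / [7] / [8];  Q = [1, 2, 3, 7, 9] / [4, 6] / [5] / [8]
Final shape: (5, 2, 1, 1).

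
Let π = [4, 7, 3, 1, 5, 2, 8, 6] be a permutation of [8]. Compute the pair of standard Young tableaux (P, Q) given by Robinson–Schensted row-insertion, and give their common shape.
P = [1, 2, 6] / [3, 5, 8] / [4, 7];  Q = [1, 2, 7] / [3, 5, 8] / [4, 6];  common shape = (3, 3, 2)

Row-insert the values π_1, π_2, … into P one at a time, bumping the leftmost entry strictly greater than the inserted value down to the next row. The recording tableau Q records, in position (i, j), the step at which that cell was added to P.
  Insert 4 (step 1): P = [4];  Q = [1]
  Insert 7 (step 2): P = [4, 7];  Q = [1, 2]
  Insert 3 (step 3): P = [3, 7] / [4];  Q = [1, 2] / [3]
  Insert 1 (step 4): P = [1, 7] / [3] / [4];  Q = [1, 2] / [3] / [4]
  Insert 5 (step 5): P = [1, 5] / [3, 7] / [4];  Q = [1, 2] / [3, 5] / [4]
  Insert 2 (step 6): P = [1, 2] / [3, 5] / [4, 7];  Q = [1, 2] / [3, 5] / [4, 6]
  Insert 8 (step 7): P = [1, 2, 8] / [3, 5] / [4, 7];  Q = [1, 2, 7] / [3, 5] / [4, 6]
  Insert 6 (step 8): P = [1, 2, 6] / [3, 5, 8] / [4, 7];  Q = [1, 2, 7] / [3, 5, 8] / [4, 6]
Final shape: (3, 3, 2).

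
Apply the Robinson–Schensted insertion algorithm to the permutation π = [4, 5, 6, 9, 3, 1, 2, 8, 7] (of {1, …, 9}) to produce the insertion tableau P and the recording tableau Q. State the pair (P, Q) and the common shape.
P = [1, 2, 6, 7] / [3, 5, 8] / [4, 9];  Q = [1, 2, 3, 4] / [5, 7, 8] / [6, 9];  common shape = (4, 3, 2)

Row-insert the values π_1, π_2, … into P one at a time, bumping the leftmost entry strictly greater than the inserted value down to the next row. The recording tableau Q records, in position (i, j), the step at which that cell was added to P.
  Insert 4 (step 1): P = [4];  Q = [1]
  Insert 5 (step 2): P = [4, 5];  Q = [1, 2]
  Insert 6 (step 3): P = [4, 5, 6];  Q = [1, 2, 3]
  Insert 9 (step 4): P = [4, 5, 6, 9];  Q = [1, 2, 3, 4]
  Insert 3 (step 5): P = [3, 5, 6, 9] / [4];  Q = [1, 2, 3, 4] / [5]
  Insert 1 (step 6): P = [1, 5, 6, 9] / [3] / [4];  Q = [1, 2, 3, 4] / [5] / [6]
  Insert 2 (step 7): P = [1, 2, 6, 9] / [3, 5] / [4];  Q = [1, 2, 3, 4] / [5, 7] / [6]
  Insert 8 (step 8): P = [1, 2, 6, 8] / [3, 5, 9] / [4];  Q = [1, 2, 3, 4] / [5, 7, 8] / [6]
  Insert 7 (step 9): P = [1, 2, 6, 7] / [3, 5, 8] / [4, 9];  Q = [1, 2, 3, 4] / [5, 7, 8] / [6, 9]
Final shape: (4, 3, 2).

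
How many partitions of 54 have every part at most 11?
p(54, parts ≤ 11) = 131970

Use the recurrence p(n, m) = p(n, m−1) + p(n−m, m): either the largest part is < m (count p(n, m−1)) or the largest part is exactly m (remove one copy of m, count p(n−m, m)). With p(0, ·) = 1 this gives p(54, parts ≤ 11) = 131970. (By conjugating Young diagrams, this also counts partitions of 54 into at most 11 parts.)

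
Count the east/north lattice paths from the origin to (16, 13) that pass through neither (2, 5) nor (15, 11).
Number of paths = 39679581

Inclusion–exclusion. Total paths: C(29, 16) = 67863915. Through P₁: C(7, 2)·C(22, 14) = 6715170. Through P₂: C(26, 15)·C(3, 1) = 23178480. Since P₁ is strictly southwest of P₂, a monotone path through both must visit P₁ then P₂; paths through both = C(7, 2)·C(19, 13)·C(3, 1) = 1709316. Avoid both = 67863915 − 6715170 − 23178480 + 1709316 = 39679581.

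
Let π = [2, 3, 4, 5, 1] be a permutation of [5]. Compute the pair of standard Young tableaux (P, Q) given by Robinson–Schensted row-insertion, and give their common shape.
P = [1, 3, 4, 5] / [2];  Q = [1, 2, 3, 4] / [5];  common shape = (4, 1)

Row-insert the values π_1, π_2, … into P one at a time, bumping the leftmost entry strictly greater than the inserted value down to the next row. The recording tableau Q records, in position (i, j), the step at which that cell was added to P.
  Insert 2 (step 1): P = [2];  Q = [1]
  Insert 3 (step 2): P = [2, 3];  Q = [1, 2]
  Insert 4 (step 3): P = [2, 3, 4];  Q = [1, 2, 3]
  Insert 5 (step 4): P = [2, 3, 4, 5];  Q = [1, 2, 3, 4]
  Insert 1 (step 5): P = [1, 3, 4, 5] / [2];  Q = [1, 2, 3, 4] / [5]
Final shape: (4, 1).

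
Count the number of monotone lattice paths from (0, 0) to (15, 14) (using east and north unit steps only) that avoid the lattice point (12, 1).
Number of paths = 77551480

Total paths from (0, 0) to (15, 14): C(29, 15) = 77558760. Paths through (12, 1): (paths (0, 0) → (12, 1)) × (paths (12, 1) → (15, 14)) = C(13, 12) · C(16, 3) = 13 · 560 = 7280. Avoidance count = 77558760 − 7280 = 77551480.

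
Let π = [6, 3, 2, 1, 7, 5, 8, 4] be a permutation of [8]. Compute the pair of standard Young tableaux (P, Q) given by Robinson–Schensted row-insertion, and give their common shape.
P = [1, 4, 8] / [2, 5] / [3, 7] / [6];  Q = [1, 5, 7] / [2, 6] / [3, 8] / [4];  common shape = (3, 2, 2, 1)

Row-insert the values π_1, π_2, … into P one at a time, bumping the leftmost entry strictly greater than the inserted value down to the next row. The recording tableau Q records, in position (i, j), the step at which that cell was added to P.
  Insert 6 (step 1): P = [6];  Q = [1]
  Insert 3 (step 2): P = [3] / [6];  Q = [1] / [2]
  Insert 2 (step 3): P = [2] / [3] / [6];  Q = [1] / [2] / [3]
  Insert 1 (step 4): P = [1] / [2] / [3] / [6];  Q = [1] / [2] / [3] / [4]
  Insert 7 (step 5): P = [1, 7] / [2] / [3] / [6];  Q = [1, 5] / [2] / [3] / [4]
  Insert 5 (step 6): P = [1, 5] / [2, 7] / [3] / [6];  Q = [1, 5] / [2, 6] / [3] / [4]
  Insert 8 (step 7): P = [1, 5, 8] / [2, 7] / [3] / [6];  Q = [1, 5, 7] / [2, 6] / [3] / [4]
  Insert 4 (step 8): P = [1, 4, 8] / [2, 5] / [3, 7] / [6];  Q = [1, 5, 7] / [2, 6] / [3, 8] / [4]
Final shape: (3, 2, 2, 1).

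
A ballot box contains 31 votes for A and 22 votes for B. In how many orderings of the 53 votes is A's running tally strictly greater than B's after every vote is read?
Strict-lead orderings = 78542105700240

Total orderings of the 53 votes with 31 for A: C(53, 31) = 462525733568080. By the Bertrand ballot formula (Cycle Lemma / reflection principle), the number of orderings in which A is strictly ahead of B throughout is (p − q)/(p + q) · C(p + q, p) = (31 − 22)/(31 + 22) · 462525733568080 = 78542105700240.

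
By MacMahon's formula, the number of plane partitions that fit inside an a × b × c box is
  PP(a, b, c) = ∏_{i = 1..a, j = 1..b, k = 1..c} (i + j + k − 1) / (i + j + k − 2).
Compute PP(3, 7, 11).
PP(3, 7, 11) = 431621592480

Evaluate the triple product over i = 1..3, j = 1..7, k = 1..11. The factors are (2/1) · (3/2) · (4/3) · (5/4) · (6/5) · (7/6) · (8/7) · (9/8) · … (231 factors total). The numerators and denominators telescope so the product is an integer; carrying out the multiplication exactly gives PP(3, 7, 11) = 431621592480.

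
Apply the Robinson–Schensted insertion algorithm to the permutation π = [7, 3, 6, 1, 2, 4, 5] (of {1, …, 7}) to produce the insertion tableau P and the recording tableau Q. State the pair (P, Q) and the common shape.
P = [1, 2, 4, 5] / [3, 6] / [7];  Q = [1, 3, 6, 7] / [2, 5] / [4];  common shape = (4, 2, 1)

Row-insert the values π_1, π_2, … into P one at a time, bumping the leftmost entry strictly greater than the inserted value down to the next row. The recording tableau Q records, in position (i, j), the step at which that cell was added to P.
  Insert 7 (step 1): P = [7];  Q = [1]
  Insert 3 (step 2): P = [3] / [7];  Q = [1] / [2]
  Insert 6 (step 3): P = [3, 6] / [7];  Q = [1, 3] / [2]
  Insert 1 (step 4): P = [1, 6] / [3] / [7];  Q = [1, 3] / [2] / [4]
  Insert 2 (step 5): P = [1, 2] / [3, 6] / [7];  Q = [1, 3] / [2, 5] / [4]
  Insert 4 (step 6): P = [1, 2, 4] / [3, 6] / [7];  Q = [1, 3, 6] / [2, 5] / [4]
  Insert 5 (step 7): P = [1, 2, 4, 5] / [3, 6] / [7];  Q = [1, 3, 6, 7] / [2, 5] / [4]
Final shape: (4, 2, 1).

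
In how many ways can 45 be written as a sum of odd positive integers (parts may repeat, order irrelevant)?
p_odd(45) = 2048

Enumerate partitions using only odd parts via the recurrence o(n, m) = o(n, m−2) + o(n−m, m) over odd m, starting from the largest odd part ≤ n. This gives p_odd(45) = 2048. (Euler's theorem: equals the count of distinct-part partitions.)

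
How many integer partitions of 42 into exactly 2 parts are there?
p(42, 2 parts) = 21

Partitions of n into exactly k parts are in bijection with partitions of n − k into at most k parts (subtract 1 from each part). So p(42, exactly 2) = p(40, parts ≤ 2). Computing via the recurrence p(m, j) = p(m, j−1) + p(m−j, j) gives 21.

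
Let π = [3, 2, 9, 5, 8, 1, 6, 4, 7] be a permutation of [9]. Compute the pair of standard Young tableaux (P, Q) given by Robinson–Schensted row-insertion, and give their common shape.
P = [1, 4, 6, 7] / [2, 5] / [3, 8] / [9];  Q = [1, 3, 5, 9] / [2, 4] / [6, 7] / [8];  common shape = (4, 2, 2, 1)

Row-insert the values π_1, π_2, … into P one at a time, bumping the leftmost entry strictly greater than the inserted value down to the next row. The recording tableau Q records, in position (i, j), the step at which that cell was added to P.
  Insert 3 (step 1): P = [3];  Q = [1]
  Insert 2 (step 2): P = [2] / [3];  Q = [1] / [2]
  Insert 9 (step 3): P = [2, 9] / [3];  Q = [1, 3] / [2]
  Insert 5 (step 4): P = [2, 5] / [3, 9];  Q = [1, 3] / [2, 4]
  Insert 8 (step 5): P = [2, 5, 8] / [3, 9];  Q = [1, 3, 5] / [2, 4]
  Insert 1 (step 6): P = [1, 5, 8] / [2, 9] / [3];  Q = [1, 3, 5] / [2, 4] / [6]
  Insert 6 (step 7): P = [1, 5, 6] / [2, 8] / [3, 9];  Q = [1, 3, 5] / [2, 4] / [6, 7]
  Insert 4 (step 8): P = [1, 4, 6] / [2, 5] / [3, 8] / [9];  Q = [1, 3, 5] / [2, 4] / [6, 7] / [8]
  Insert 7 (step 9): P = [1, 4, 6, 7] / [2, 5] / [3, 8] / [9];  Q = [1, 3, 5, 9] / [2, 4] / [6, 7] / [8]
Final shape: (4, 2, 2, 1).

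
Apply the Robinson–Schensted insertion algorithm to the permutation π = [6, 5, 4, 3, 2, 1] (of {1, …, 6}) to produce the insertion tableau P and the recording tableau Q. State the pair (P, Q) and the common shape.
P = [1] / [2] / [3] / [4] / [5] / [6];  Q = [1] / [2] / [3] / [4] / [5] / [6];  common shape = (1, 1, 1, 1, 1, 1)

Row-insert the values π_1, π_2, … into P one at a time, bumping the leftmost entry strictly greater than the inserted value down to the next row. The recording tableau Q records, in position (i, j), the step at which that cell was added to P.
  Insert 6 (step 1): P = [6];  Q = [1]
  Insert 5 (step 2): P = [5] / [6];  Q = [1] / [2]
  Insert 4 (step 3): P = [4] / [5] / [6];  Q = [1] / [2] / [3]
  Insert 3 (step 4): P = [3] / [4] / [5] / [6];  Q = [1] / [2] / [3] / [4]
  Insert 2 (step 5): P = [2] / [3] / [4] / [5] / [6];  Q = [1] / [2] / [3] / [4] / [5]
  Insert 1 (step 6): P = [1] / [2] / [3] / [4] / [5] / [6];  Q = [1] / [2] / [3] / [4] / [5] / [6]
Final shape: (1, 1, 1, 1, 1, 1).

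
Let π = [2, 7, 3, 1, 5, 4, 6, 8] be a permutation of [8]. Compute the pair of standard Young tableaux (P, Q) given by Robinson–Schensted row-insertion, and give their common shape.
P = [1, 3, 4, 6, 8] / [2, 5] / [7];  Q = [1, 2, 5, 7, 8] / [3, 6] / [4];  common shape = (5, 2, 1)

Row-insert the values π_1, π_2, … into P one at a time, bumping the leftmost entry strictly greater than the inserted value down to the next row. The recording tableau Q records, in position (i, j), the step at which that cell was added to P.
  Insert 2 (step 1): P = [2];  Q = [1]
  Insert 7 (step 2): P = [2, 7];  Q = [1, 2]
  Insert 3 (step 3): P = [2, 3] / [7];  Q = [1, 2] / [3]
  Insert 1 (step 4): P = [1, 3] / [2] / [7];  Q = [1, 2] / [3] / [4]
  Insert 5 (step 5): P = [1, 3, 5] / [2] / [7];  Q = [1, 2, 5] / [3] / [4]
  Insert 4 (step 6): P = [1, 3, 4] / [2, 5] / [7];  Q = [1, 2, 5] / [3, 6] / [4]
  Insert 6 (step 7): P = [1, 3, 4, 6] / [2, 5] / [7];  Q = [1, 2, 5, 7] / [3, 6] / [4]
  Insert 8 (step 8): P = [1, 3, 4, 6, 8] / [2, 5] / [7];  Q = [1, 2, 5, 7, 8] / [3, 6] / [4]
Final shape: (5, 2, 1).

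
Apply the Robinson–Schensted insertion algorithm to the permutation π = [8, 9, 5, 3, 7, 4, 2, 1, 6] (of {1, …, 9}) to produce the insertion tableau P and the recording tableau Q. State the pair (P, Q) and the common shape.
P = [1, 4, 6] / [2, 7] / [3, 9] / [5] / [8];  Q = [1, 2, 9] / [3, 5] / [4, 6] / [7] / [8];  common shape = (3, 2, 2, 1, 1)

Row-insert the values π_1, π_2, … into P one at a time, bumping the leftmost entry strictly greater than the inserted value down to the next row. The recording tableau Q records, in position (i, j), the step at which that cell was added to P.
  Insert 8 (step 1): P = [8];  Q = [1]
  Insert 9 (step 2): P = [8, 9];  Q = [1, 2]
  Insert 5 (step 3): P = [5, 9] / [8];  Q = [1, 2] / [3]
  Insert 3 (step 4): P = [3, 9] / [5] / [8];  Q = [1, 2] / [3] / [4]
  Insert 7 (step 5): P = [3, 7] / [5, 9] / [8];  Q = [1, 2] / [3, 5] / [4]
  Insert 4 (step 6): P = [3, 4] / [5, 7] / [8, 9];  Q = [1, 2] / [3, 5] / [4, 6]
  Insert 2 (step 7): P = [2, 4] / [3, 7] / [5, 9] / [8];  Q = [1, 2] / [3, 5] / [4, 6] / [7]
  Insert 1 (step 8): P = [1, 4] / [2, 7] / [3, 9] / [5] / [8];  Q = [1, 2] / [3, 5] / [4, 6] / [7] / [8]
  Insert 6 (step 9): P = [1, 4, 6] / [2, 7] / [3, 9] / [5] / [8];  Q = [1, 2, 9] / [3, 5] / [4, 6] / [7] / [8]
Final shape: (3, 2, 2, 1, 1).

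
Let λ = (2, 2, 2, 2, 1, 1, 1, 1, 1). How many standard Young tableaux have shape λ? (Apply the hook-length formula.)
# SYT of shape (2, 2, 2, 2, 1, 1, 1, 1, 1) = 429

Hook-length formula: f^λ = n! / Π hook(c), product over all cells c of the Young diagram. For λ = (2, 2, 2, 2, 1, 1, 1, 1, 1), n = 13 boxes. Hook lengths by row (left-to-right, top-to-bottom): [10, 4]; [9, 3]; [8, 2]; [7, 1]; [5]; [4]; [3]; [2]; [1]. Product of hooks = 14515200. So f^λ = 13! / 14515200 = 6227020800 / 14515200 = 429.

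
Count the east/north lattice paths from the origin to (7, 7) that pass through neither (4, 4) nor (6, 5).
Number of paths = 1276

Inclusion–exclusion. Total paths: C(14, 7) = 3432. Through P₁: C(8, 4)·C(6, 3) = 1400. Through P₂: C(11, 6)·C(3, 1) = 1386. Since P₁ is strictly southwest of P₂, a monotone path through both must visit P₁ then P₂; paths through both = C(8, 4)·C(3, 2)·C(3, 1) = 630. Avoid both = 3432 − 1400 − 1386 + 630 = 1276.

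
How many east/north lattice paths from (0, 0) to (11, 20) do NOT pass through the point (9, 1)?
Number of paths = 84670215

Total paths from (0, 0) to (11, 20): C(31, 11) = 84672315. Paths through (9, 1): (paths (0, 0) → (9, 1)) × (paths (9, 1) → (11, 20)) = C(10, 9) · C(21, 2) = 10 · 210 = 2100. Avoidance count = 84672315 − 2100 = 84670215.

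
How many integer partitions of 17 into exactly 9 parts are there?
p(17, 9 parts) = 22

Partitions of n into exactly k parts are in bijection with partitions of n − k into at most k parts (subtract 1 from each part). So p(17, exactly 9) = p(8, parts ≤ 9). Computing via the recurrence p(m, j) = p(m, j−1) + p(m−j, j) gives 22.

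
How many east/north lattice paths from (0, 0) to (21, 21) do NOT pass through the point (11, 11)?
Number of paths = 407925079848

Total paths from (0, 0) to (21, 21): C(42, 21) = 538257874440. Paths through (11, 11): (paths (0, 0) → (11, 11)) × (paths (11, 11) → (21, 21)) = C(22, 11) · C(20, 10) = 705432 · 184756 = 130332794592. Avoidance count = 538257874440 − 130332794592 = 407925079848.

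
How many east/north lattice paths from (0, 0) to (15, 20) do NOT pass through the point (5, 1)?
Number of paths = 3127763100

Total paths from (0, 0) to (15, 20): C(35, 15) = 3247943160. Paths through (5, 1): (paths (0, 0) → (5, 1)) × (paths (5, 1) → (15, 20)) = C(6, 5) · C(29, 10) = 6 · 20030010 = 120180060. Avoidance count = 3247943160 − 120180060 = 3127763100.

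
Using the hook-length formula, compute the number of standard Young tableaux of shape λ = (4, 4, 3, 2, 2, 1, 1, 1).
# SYT of shape (4, 4, 3, 2, 2, 1, 1, 1) = 5012280

Hook-length formula: f^λ = n! / Π hook(c), product over all cells c of the Young diagram. For λ = (4, 4, 3, 2, 2, 1, 1, 1), n = 18 boxes. Hook lengths by row (left-to-right, top-to-bottom): [11, 7, 4, 2]; [10, 6, 3, 1]; [8, 4, 1]; [6, 2]; [5, 1]; [3]; [2]; [1]. Product of hooks = 1277337600. So f^λ = 18! / 1277337600 = 6402373705728000 / 1277337600 = 5012280.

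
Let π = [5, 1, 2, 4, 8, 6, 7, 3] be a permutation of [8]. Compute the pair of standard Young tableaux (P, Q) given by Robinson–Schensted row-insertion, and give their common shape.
P = [1, 2, 3, 6, 7] / [4, 8] / [5];  Q = [1, 3, 4, 5, 7] / [2, 6] / [8];  common shape = (5, 2, 1)

Row-insert the values π_1, π_2, … into P one at a time, bumping the leftmost entry strictly greater than the inserted value down to the next row. The recording tableau Q records, in position (i, j), the step at which that cell was added to P.
  Insert 5 (step 1): P = [5];  Q = [1]
  Insert 1 (step 2): P = [1] / [5];  Q = [1] / [2]
  Insert 2 (step 3): P = [1, 2] / [5];  Q = [1, 3] / [2]
  Insert 4 (step 4): P = [1, 2, 4] / [5];  Q = [1, 3, 4] / [2]
  Insert 8 (step 5): P = [1, 2, 4, 8] / [5];  Q = [1, 3, 4, 5] / [2]
  Insert 6 (step 6): P = [1, 2, 4, 6] / [5, 8];  Q = [1, 3, 4, 5] / [2, 6]
  Insert 7 (step 7): P = [1, 2, 4, 6, 7] / [5, 8];  Q = [1, 3, 4, 5, 7] / [2, 6]
  Insert 3 (step 8): P = [1, 2, 3, 6, 7] / [4, 8] / [5];  Q = [1, 3, 4, 5, 7] / [2, 6] / [8]
Final shape: (5, 2, 1).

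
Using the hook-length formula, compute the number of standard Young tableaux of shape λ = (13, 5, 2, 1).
# SYT of shape (13, 5, 2, 1) = 6802380

Hook-length formula: f^λ = n! / Π hook(c), product over all cells c of the Young diagram. For λ = (13, 5, 2, 1), n = 21 boxes. Hook lengths by row (left-to-right, top-to-bottom): [16, 14, 12, 11, 10, 8, 7, 6, 5, 4, 3, 2, 1]; [7, 5, 3, 2, 1]; [3, 1]; [1]. Product of hooks = 7510745088000. So f^λ = 21! / 7510745088000 = 51090942171709440000 / 7510745088000 = 6802380.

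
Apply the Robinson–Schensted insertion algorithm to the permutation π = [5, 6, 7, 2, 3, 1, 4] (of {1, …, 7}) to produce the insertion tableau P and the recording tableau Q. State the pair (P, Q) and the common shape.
P = [1, 3, 4] / [2, 6, 7] / [5];  Q = [1, 2, 3] / [4, 5, 7] / [6];  common shape = (3, 3, 1)

Row-insert the values π_1, π_2, … into P one at a time, bumping the leftmost entry strictly greater than the inserted value down to the next row. The recording tableau Q records, in position (i, j), the step at which that cell was added to P.
  Insert 5 (step 1): P = [5];  Q = [1]
  Insert 6 (step 2): P = [5, 6];  Q = [1, 2]
  Insert 7 (step 3): P = [5, 6, 7];  Q = [1, 2, 3]
  Insert 2 (step 4): P = [2, 6, 7] / [5];  Q = [1, 2, 3] / [4]
  Insert 3 (step 5): P = [2, 3, 7] / [5, 6];  Q = [1, 2, 3] / [4, 5]
  Insert 1 (step 6): P = [1, 3, 7] / [2, 6] / [5];  Q = [1, 2, 3] / [4, 5] / [6]
  Insert 4 (step 7): P = [1, 3, 4] / [2, 6, 7] / [5];  Q = [1, 2, 3] / [4, 5, 7] / [6]
Final shape: (3, 3, 1).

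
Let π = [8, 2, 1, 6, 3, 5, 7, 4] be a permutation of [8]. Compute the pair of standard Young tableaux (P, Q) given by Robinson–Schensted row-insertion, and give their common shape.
P = [1, 3, 4, 7] / [2, 5] / [6] / [8];  Q = [1, 4, 6, 7] / [2, 5] / [3] / [8];  common shape = (4, 2, 1, 1)

Row-insert the values π_1, π_2, … into P one at a time, bumping the leftmost entry strictly greater than the inserted value down to the next row. The recording tableau Q records, in position (i, j), the step at which that cell was added to P.
  Insert 8 (step 1): P = [8];  Q = [1]
  Insert 2 (step 2): P = [2] / [8];  Q = [1] / [2]
  Insert 1 (step 3): P = [1] / [2] / [8];  Q = [1] / [2] / [3]
  Insert 6 (step 4): P = [1, 6] / [2] / [8];  Q = [1, 4] / [2] / [3]
  Insert 3 (step 5): P = [1, 3] / [2, 6] / [8];  Q = [1, 4] / [2, 5] / [3]
  Insert 5 (step 6): P = [1, 3, 5] / [2, 6] / [8];  Q = [1, 4, 6] / [2, 5] / [3]
  Insert 7 (step 7): P = [1, 3, 5, 7] / [2, 6] / [8];  Q = [1, 4, 6, 7] / [2, 5] / [3]
  Insert 4 (step 8): P = [1, 3, 4, 7] / [2, 5] / [6] / [8];  Q = [1, 4, 6, 7] / [2, 5] / [3] / [8]
Final shape: (4, 2, 1, 1).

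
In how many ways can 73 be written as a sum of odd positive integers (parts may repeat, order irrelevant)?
p_odd(73) = 40026

Enumerate partitions using only odd parts via the recurrence o(n, m) = o(n, m−2) + o(n−m, m) over odd m, starting from the largest odd part ≤ n. This gives p_odd(73) = 40026. (Euler's theorem: equals the count of distinct-part partitions.)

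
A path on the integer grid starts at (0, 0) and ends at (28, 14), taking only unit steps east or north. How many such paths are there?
Number of paths = 52860229080

A monotone lattice path from (0, 0) to (28, 14) consists of 28 east steps and 14 north steps in some order, so it is determined by which 28 of the 42 steps are east. The count is C(42, 28) = 52860229080.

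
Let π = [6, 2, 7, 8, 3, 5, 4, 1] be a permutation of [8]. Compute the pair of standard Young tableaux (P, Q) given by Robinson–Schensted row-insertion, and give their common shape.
P = [1, 3, 4] / [2, 7, 8] / [5] / [6];  Q = [1, 3, 4] / [2, 5, 6] / [7] / [8];  common shape = (3, 3, 1, 1)

Row-insert the values π_1, π_2, … into P one at a time, bumping the leftmost entry strictly greater than the inserted value down to the next row. The recording tableau Q records, in position (i, j), the step at which that cell was added to P.
  Insert 6 (step 1): P = [6];  Q = [1]
  Insert 2 (step 2): P = [2] / [6];  Q = [1] / [2]
  Insert 7 (step 3): P = [2, 7] / [6];  Q = [1, 3] / [2]
  Insert 8 (step 4): P = [2, 7, 8] / [6];  Q = [1, 3, 4] / [2]
  Insert 3 (step 5): P = [2, 3, 8] / [6, 7];  Q = [1, 3, 4] / [2, 5]
  Insert 5 (step 6): P = [2, 3, 5] / [6, 7, 8];  Q = [1, 3, 4] / [2, 5, 6]
  Insert 4 (step 7): P = [2, 3, 4] / [5, 7, 8] / [6];  Q = [1, 3, 4] / [2, 5, 6] / [7]
  Insert 1 (step 8): P = [1, 3, 4] / [2, 7, 8] / [5] / [6];  Q = [1, 3, 4] / [2, 5, 6] / [7] / [8]
Final shape: (3, 3, 1, 1).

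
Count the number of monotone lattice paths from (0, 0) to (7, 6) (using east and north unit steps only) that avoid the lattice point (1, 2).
Number of paths = 1086

Total paths from (0, 0) to (7, 6): C(13, 7) = 1716. Paths through (1, 2): (paths (0, 0) → (1, 2)) × (paths (1, 2) → (7, 6)) = C(3, 1) · C(10, 6) = 3 · 210 = 630. Avoidance count = 1716 − 630 = 1086.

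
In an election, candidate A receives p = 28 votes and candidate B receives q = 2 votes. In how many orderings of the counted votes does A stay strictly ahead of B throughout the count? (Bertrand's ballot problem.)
Strict-lead orderings = 377

Total orderings of the 30 votes with 28 for A: C(30, 28) = 435. By the Bertrand ballot formula (Cycle Lemma / reflection principle), the number of orderings in which A is strictly ahead of B throughout is (p − q)/(p + q) · C(p + q, p) = (28 − 2)/(28 + 2) · 435 = 377.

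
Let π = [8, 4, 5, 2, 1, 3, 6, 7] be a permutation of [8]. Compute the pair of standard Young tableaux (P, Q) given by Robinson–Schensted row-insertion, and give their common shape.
P = [1, 3, 6, 7] / [2, 5] / [4] / [8];  Q = [1, 3, 7, 8] / [2, 6] / [4] / [5];  common shape = (4, 2, 1, 1)

Row-insert the values π_1, π_2, … into P one at a time, bumping the leftmost entry strictly greater than the inserted value down to the next row. The recording tableau Q records, in position (i, j), the step at which that cell was added to P.
  Insert 8 (step 1): P = [8];  Q = [1]
  Insert 4 (step 2): P = [4] / [8];  Q = [1] / [2]
  Insert 5 (step 3): P = [4, 5] / [8];  Q = [1, 3] / [2]
  Insert 2 (step 4): P = [2, 5] / [4] / [8];  Q = [1, 3] / [2] / [4]
  Insert 1 (step 5): P = [1, 5] / [2] / [4] / [8];  Q = [1, 3] / [2] / [4] / [5]
  Insert 3 (step 6): P = [1, 3] / [2, 5] / [4] / [8];  Q = [1, 3] / [2, 6] / [4] / [5]
  Insert 6 (step 7): P = [1, 3, 6] / [2, 5] / [4] / [8];  Q = [1, 3, 7] / [2, 6] / [4] / [5]
  Insert 7 (step 8): P = [1, 3, 6, 7] / [2, 5] / [4] / [8];  Q = [1, 3, 7, 8] / [2, 6] / [4] / [5]
Final shape: (4, 2, 1, 1).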